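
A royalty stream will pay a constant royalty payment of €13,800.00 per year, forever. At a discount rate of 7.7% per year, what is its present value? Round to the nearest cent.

Level perpetuity: PV = C / r = €13,800.00 / 0.077 = €179,220.78

€179220.78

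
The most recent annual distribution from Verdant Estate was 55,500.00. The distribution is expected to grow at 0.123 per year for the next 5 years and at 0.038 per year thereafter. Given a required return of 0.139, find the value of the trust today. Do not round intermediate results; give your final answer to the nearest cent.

D_1 = 62326.50000
D_2 = 69992.65950
D_3 = 78601.75662
D_4 = 88269.77268
D_5 = 99126.95472
Terminal value at year 5: TV = D_5×(1+g_2)/(r−g_2) = 102893.77900/0.101 = 1018750.28715
P_0 = D_1/(1+r)^1 + D_2/(1+r)^2 + D_3/(1+r)^3 + D_4/(1+r)^4 + D_5/(1+r)^5 + TV/(1+r)^5
    = 54720.36874 + 53951.68929 + 53193.80779 + 52446.57256 + 51709.83405 + 531433.74006 = 797456.01250

797456.01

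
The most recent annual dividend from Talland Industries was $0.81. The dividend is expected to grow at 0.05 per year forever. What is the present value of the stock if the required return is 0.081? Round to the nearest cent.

$27.44

D₁ = D₀ × (1 + g) = $0.81 × 1.05 = $0.8505
Growing perpetuity: P = D₁ / (r − g) = $0.8505 / (0.081 − 0.05) = $27.44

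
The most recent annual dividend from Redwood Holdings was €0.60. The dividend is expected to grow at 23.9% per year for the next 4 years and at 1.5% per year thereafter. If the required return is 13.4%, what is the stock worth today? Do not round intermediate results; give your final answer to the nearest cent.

€10.30

D_1 = 0.74340
D_2 = 0.92107
D_3 = 1.14121
D_4 = 1.41396
Terminal value at year 4: TV = D_4×(1+g_2)/(r−g_2) = 1.43517/0.119 = 12.06023
P_0 = D_1/(1+r)^1 + D_2/(1+r)^2 + D_3/(1+r)^3 + D_4/(1+r)^4 + TV/(1+r)^4
    = 0.65556 + 0.71626 + 0.78258 + 0.85504 + 7.29295 = 10.30237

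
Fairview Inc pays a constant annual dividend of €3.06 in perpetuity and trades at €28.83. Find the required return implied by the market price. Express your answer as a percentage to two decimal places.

P = C/r ⇒ r = C/P = €3.06/€28.83 = 0.106139

10.61%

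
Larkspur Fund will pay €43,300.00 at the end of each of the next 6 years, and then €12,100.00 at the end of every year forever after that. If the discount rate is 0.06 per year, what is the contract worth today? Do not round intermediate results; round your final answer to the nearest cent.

PV of 6-year annuity: €43,300.00 × [1 − (1+0.06)^−6] / 0.06 = 212920.14332
Perpetuity value at year 6: €12,100.00 / 0.06 = 201666.66667
PV of perpetuity: 201666.66667 / (1+0.06)^6 = 142167.04232
Total PV = 212920.14332 + 142167.04232 = 355087.18564

€355087.19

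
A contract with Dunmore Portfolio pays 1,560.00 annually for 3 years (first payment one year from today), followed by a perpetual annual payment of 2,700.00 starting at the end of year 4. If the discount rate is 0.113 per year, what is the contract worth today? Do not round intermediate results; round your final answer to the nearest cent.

21122.44

PV of 3-year annuity: 1,560.00 × [1 − (1+0.113)^−3] / 0.113 = 3792.39168
Perpetuity value at year 3: 2,700.00 / 0.113 = 23893.80531
PV of perpetuity: 23893.80531 / (1+0.113)^3 = 17330.05048
Total PV = 3792.39168 + 17330.05048 = 21122.44216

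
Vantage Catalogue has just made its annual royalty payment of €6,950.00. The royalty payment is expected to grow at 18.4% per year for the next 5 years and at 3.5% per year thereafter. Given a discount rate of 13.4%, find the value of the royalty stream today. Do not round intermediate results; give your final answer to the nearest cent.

€129779.51

D_1 = 8228.80000
D_2 = 9742.89920
D_3 = 11535.59265
D_4 = 13658.14170
D_5 = 16171.23977
Terminal value at year 5: TV = D_5×(1+g_2)/(r−g_2) = 16737.23317/0.099 = 169062.96127
P_0 = D_1/(1+r)^1 + D_2/(1+r)^2 + D_3/(1+r)^3 + D_4/(1+r)^4 + D_5/(1+r)^5 + TV/(1+r)^5
    = 7256.43739 + 7576.38613 + 7910.44195 + 8259.22687 + 8623.39032 + 90153.62602 = 129779.50868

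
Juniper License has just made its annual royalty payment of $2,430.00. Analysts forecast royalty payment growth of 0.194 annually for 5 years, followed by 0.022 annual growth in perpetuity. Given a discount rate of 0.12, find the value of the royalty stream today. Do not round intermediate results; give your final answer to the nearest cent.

$49676.21

D_1 = 2901.42000
D_2 = 3464.29548
D_3 = 4136.36880
D_4 = 4938.82435
D_5 = 5896.95628
Terminal value at year 5: TV = D_5×(1+g_2)/(r−g_2) = 6026.68931/0.098 = 61496.82973
P_0 = D_1/(1+r)^1 + D_2/(1+r)^2 + D_3/(1+r)^3 + D_4/(1+r)^4 + D_5/(1+r)^5 + TV/(1+r)^5
    = 2590.55357 + 2761.71515 + 2944.18561 + 3138.71216 + 3346.09136 + 34894.95273 = 49676.21058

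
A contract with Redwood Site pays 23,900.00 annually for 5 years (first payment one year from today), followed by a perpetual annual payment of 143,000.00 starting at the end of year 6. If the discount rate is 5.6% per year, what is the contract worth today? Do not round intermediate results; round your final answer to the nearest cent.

2046372.20

PV of 5-year annuity: 23,900.00 × [1 − (1+0.056)^−5] / 0.056 = 101780.53425
Perpetuity value at year 5: 143,000.00 / 0.056 = 2553571.42857
PV of perpetuity: 2553571.42857 / (1+0.056)^5 = 1944591.66296
Total PV = 101780.53425 + 1944591.66296 = 2046372.19721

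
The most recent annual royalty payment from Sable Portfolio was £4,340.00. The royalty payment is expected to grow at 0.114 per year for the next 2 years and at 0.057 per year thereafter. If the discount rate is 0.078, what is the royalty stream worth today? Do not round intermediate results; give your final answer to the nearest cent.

£242400.06

D_1 = 4834.76000
D_2 = 5385.92264
Terminal value at year 2: TV = D_2×(1+g_2)/(r−g_2) = 5692.92023/0.021 = 271091.43955
P_0 = D_1/(1+r)^1 + D_2/(1+r)^2 + TV/(1+r)^2
    = 4484.93506 + 4634.71026 + 233280.41652 = 242400.06184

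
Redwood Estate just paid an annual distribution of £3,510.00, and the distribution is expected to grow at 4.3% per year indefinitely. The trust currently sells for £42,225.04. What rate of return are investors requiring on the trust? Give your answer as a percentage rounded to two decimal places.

12.97%

D₁ = £3,510.00 × 1.043 = £3,660.9300
P = D₁/(r − g) ⇒ r = D₁/P + g = £3,660.9300/£42,225.04 + 0.043 = 0.086700 + 0.043 = 0.129700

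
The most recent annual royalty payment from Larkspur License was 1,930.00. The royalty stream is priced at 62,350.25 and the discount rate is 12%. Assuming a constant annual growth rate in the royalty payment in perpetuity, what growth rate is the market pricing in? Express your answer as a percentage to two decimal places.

8.64%

P = D₀(1+g)/(r−g) ⇒ P(r−g) = D₀(1+g) ⇒ g(P+D₀) = P·r − D₀
g = (P·r − D₀)/(P + D₀) = (62,350.25×0.12 − 1,930.00) / (62,350.25 + 1,930.00) = 0.086372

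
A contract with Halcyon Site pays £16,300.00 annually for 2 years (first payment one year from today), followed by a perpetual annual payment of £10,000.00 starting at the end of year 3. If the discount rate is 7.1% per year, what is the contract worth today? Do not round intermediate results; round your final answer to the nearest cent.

£152219.82

PV of 2-year annuity: £16,300.00 × [1 − (1+0.071)^−2] / 0.071 = 29429.89832
Perpetuity value at year 2: £10,000.00 / 0.071 = 140845.07042
PV of perpetuity: 140845.07042 / (1+0.071)^2 = 122789.91808
Total PV = 29429.89832 + 122789.91808 = 152219.81640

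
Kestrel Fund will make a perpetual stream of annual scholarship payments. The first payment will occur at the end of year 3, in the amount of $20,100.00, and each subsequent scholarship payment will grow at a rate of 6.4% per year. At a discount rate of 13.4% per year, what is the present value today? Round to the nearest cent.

$223291.35

Value at end of year 2: C₁ / (r − g) = $20,100.00 / (0.134 − 0.064) = $287,142.8571
Discount to today: PV = $287,142.8571 / (1 + 0.134)^2 = $287,142.8571 / 1.285956 = $223,291.35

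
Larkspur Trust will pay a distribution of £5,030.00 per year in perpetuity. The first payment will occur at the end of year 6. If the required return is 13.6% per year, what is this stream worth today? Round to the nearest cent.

£19549.58

Value at end of year 5: C / r = £5,030.00 / 0.136 = £36,985.2941
Discount to today: PV = £36,985.2941 / (1 + 0.136)^5 = £36,985.2941 / 1.891872 = £19,549.58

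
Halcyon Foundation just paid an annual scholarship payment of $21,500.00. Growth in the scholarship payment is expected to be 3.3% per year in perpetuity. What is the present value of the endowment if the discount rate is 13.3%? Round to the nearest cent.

D₁ = D₀ × (1 + g) = $21,500.00 × 1.033 = $22,209.5000
Growing perpetuity: P = D₁ / (r − g) = $22,209.5000 / (0.133 − 0.033) = $222,095.00

$222095.00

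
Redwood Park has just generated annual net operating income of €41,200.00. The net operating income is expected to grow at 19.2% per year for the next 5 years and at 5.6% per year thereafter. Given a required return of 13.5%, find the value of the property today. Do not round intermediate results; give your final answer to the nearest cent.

D_1 = 49110.40000
D_2 = 58539.59680
D_3 = 69779.19939
D_4 = 83176.80567
D_5 = 99146.75236
Terminal value at year 5: TV = D_5×(1+g_2)/(r−g_2) = 104698.97049/0.079 = 1325303.42390
P_0 = D_1/(1+r)^1 + D_2/(1+r)^2 + D_3/(1+r)^3 + D_4/(1+r)^4 + D_5/(1+r)^5 + TV/(1+r)^5
    = 43269.07489 + 45442.05927 + 47724.17150 + 50120.89200 + 52637.97645 + 703616.49528 = 942810.66938

€942810.67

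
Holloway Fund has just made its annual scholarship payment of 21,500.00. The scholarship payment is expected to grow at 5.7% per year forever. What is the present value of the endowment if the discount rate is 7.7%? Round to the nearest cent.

1136275.00

D₁ = D₀ × (1 + g) = 21,500.00 × 1.057 = 22,725.5000
Growing perpetuity: P = D₁ / (r − g) = 22,725.5000 / (0.077 − 0.057) = 1,136,275.00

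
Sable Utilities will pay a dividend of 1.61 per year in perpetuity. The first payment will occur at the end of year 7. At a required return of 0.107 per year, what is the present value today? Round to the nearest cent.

8.18

Value at end of year 6: C / r = 1.61 / 0.107 = 15.0467
Discount to today: PV = 15.0467 / (1 + 0.107)^6 = 15.0467 / 1.840288 = 8.18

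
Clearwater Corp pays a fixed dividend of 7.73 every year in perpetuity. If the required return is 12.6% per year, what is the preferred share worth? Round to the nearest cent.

Level perpetuity: PV = C / r = 7.73 / 0.126 = 61.35

61.35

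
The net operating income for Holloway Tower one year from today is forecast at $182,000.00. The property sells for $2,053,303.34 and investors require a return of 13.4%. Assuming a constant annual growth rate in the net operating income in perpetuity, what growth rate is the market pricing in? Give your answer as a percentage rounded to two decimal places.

4.54%

P = D₁/(r−g) ⇒ g = r − D₁/P = 0.134 − $182,000.00/$2,053,303.34 = 0.045362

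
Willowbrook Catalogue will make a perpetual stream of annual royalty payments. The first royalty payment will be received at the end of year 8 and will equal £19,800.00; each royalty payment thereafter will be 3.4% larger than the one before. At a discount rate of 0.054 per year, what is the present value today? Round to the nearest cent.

£685095.19

Value at end of year 7: C₁ / (r − g) = £19,800.00 / (0.054 − 0.034) = £990,000.0000
Discount to today: PV = £990,000.0000 / (1 + 0.054)^7 = £990,000.0000 / 1.445055 = £685,095.19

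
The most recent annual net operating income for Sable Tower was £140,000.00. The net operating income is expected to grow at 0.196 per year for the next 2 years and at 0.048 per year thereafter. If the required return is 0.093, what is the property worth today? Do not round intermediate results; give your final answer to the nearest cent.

D_1 = 167440.00000
D_2 = 200258.24000
Terminal value at year 2: TV = D_2×(1+g_2)/(r−g_2) = 209870.63552/0.045 = 4663791.90044
P_0 = D_1/(1+r)^1 + D_2/(1+r)^2 + TV/(1+r)^2
    = 153193.04666 + 167629.35389 + 3903901.39735 = 4224723.79791

£4224723.80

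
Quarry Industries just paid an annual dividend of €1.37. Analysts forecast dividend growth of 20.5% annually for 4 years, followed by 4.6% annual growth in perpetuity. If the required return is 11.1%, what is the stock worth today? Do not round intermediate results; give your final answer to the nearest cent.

€37.25

D_1 = 1.65085
D_2 = 1.98927
D_3 = 2.39708
D_4 = 2.88848
Terminal value at year 4: TV = D_4×(1+g_2)/(r−g_2) = 3.02135/0.065 = 46.48224
P_0 = D_1/(1+r)^1 + D_2/(1+r)^2 + D_3/(1+r)^3 + D_4/(1+r)^4 + TV/(1+r)^4
    = 1.48591 + 1.61163 + 1.74799 + 1.89589 + 30.50920 = 37.25063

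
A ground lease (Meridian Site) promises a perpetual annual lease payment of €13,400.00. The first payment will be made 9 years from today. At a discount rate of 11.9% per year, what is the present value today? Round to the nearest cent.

Value at end of year 8: C / r = €13,400.00 / 0.119 = €112,605.0420
Discount to today: PV = €112,605.0420 / (1 + 0.119)^8 = €112,605.0420 / 2.458333 = €45,805.45

€45805.45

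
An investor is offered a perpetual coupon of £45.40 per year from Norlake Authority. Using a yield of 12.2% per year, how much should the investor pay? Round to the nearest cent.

Level perpetuity: PV = C / r = £45.40 / 0.122 = £372.13

£372.13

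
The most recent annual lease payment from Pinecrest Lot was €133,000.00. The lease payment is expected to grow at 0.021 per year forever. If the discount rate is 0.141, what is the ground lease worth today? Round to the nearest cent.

€1131608.33

D₁ = D₀ × (1 + g) = €133,000.00 × 1.021 = €135,793.0000
Growing perpetuity: P = D₁ / (r − g) = €135,793.0000 / (0.141 − 0.021) = €1,131,608.33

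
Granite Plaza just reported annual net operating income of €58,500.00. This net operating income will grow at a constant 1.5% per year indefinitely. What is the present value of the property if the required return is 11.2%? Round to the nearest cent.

D₁ = D₀ × (1 + g) = €58,500.00 × 1.015 = €59,377.5000
Growing perpetuity: P = D₁ / (r − g) = €59,377.5000 / (0.112 − 0.015) = €612,139.18

€612139.18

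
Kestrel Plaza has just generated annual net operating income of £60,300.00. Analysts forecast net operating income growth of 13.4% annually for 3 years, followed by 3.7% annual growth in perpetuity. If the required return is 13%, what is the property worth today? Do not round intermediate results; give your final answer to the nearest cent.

£861726.75

D_1 = 68380.20000
D_2 = 77543.14680
D_3 = 87933.92847
Terminal value at year 3: TV = D_3×(1+g_2)/(r−g_2) = 91187.48382/0.093 = 980510.57876
P_0 = D_1/(1+r)^1 + D_2/(1+r)^2 + D_3/(1+r)^3 + TV/(1+r)^3
    = 60513.45133 + 60727.65823 + 60942.62340 + 679543.01572 = 861726.74868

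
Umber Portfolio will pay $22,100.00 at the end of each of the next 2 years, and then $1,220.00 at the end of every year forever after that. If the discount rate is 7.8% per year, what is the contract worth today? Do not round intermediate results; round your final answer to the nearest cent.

$52977.95

PV of 2-year annuity: $22,100.00 × [1 − (1+0.078)^−2] / 0.078 = 39518.48575
Perpetuity value at year 2: $1,220.00 / 0.078 = 15641.02564
PV of perpetuity: 15641.02564 / (1+0.078)^2 = 13459.46217
Total PV = 39518.48575 + 13459.46217 = 52977.94793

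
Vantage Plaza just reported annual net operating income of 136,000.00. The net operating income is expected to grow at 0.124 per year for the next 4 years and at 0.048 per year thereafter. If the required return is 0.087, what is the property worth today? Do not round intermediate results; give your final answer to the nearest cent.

D_1 = 152864.00000
D_2 = 171819.13600
D_3 = 193124.70886
D_4 = 217072.17276
Terminal value at year 4: TV = D_4×(1+g_2)/(r−g_2) = 227491.63706/0.039 = 5833118.89887
P_0 = D_1/(1+r)^1 + D_2/(1+r)^2 + D_3/(1+r)^3 + D_4/(1+r)^4 + TV/(1+r)^4
    = 140629.25483 + 145416.08319 + 150365.84867 + 155484.09743 + 4178136.77200 = 4770032.05612

4770032.06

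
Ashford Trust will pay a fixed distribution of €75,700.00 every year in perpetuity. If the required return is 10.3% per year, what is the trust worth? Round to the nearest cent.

Level perpetuity: PV = C / r = €75,700.00 / 0.103 = €734,951.46

€734951.46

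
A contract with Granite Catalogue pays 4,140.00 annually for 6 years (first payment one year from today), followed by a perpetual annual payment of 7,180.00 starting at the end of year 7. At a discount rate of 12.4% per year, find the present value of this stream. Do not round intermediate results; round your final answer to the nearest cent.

PV of 6-year annuity: 4,140.00 × [1 − (1+0.124)^−6] / 0.124 = 16830.12957
Perpetuity value at year 6: 7,180.00 / 0.124 = 57903.22581
PV of perpetuity: 57903.22581 / (1+0.124)^6 = 28714.74022
Total PV = 16830.12957 + 28714.74022 = 45544.86979

45544.87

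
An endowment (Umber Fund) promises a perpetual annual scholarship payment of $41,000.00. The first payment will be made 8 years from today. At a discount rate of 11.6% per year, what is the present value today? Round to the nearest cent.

$163936.82

Value at end of year 7: C / r = $41,000.00 / 0.116 = $353,448.2759
Discount to today: PV = $353,448.2759 / (1 + 0.116)^7 = $353,448.2759 / 2.156003 = $163,936.82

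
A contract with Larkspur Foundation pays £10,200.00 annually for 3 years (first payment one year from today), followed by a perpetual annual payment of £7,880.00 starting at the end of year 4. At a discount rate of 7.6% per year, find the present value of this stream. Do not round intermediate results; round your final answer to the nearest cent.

PV of 3-year annuity: £10,200.00 × [1 − (1+0.076)^−3] / 0.076 = 26477.27531
Perpetuity value at year 3: £7,880.00 / 0.076 = 103684.21053
PV of perpetuity: 103684.21053 / (1+0.076)^3 = 83229.21744
Total PV = 26477.27531 + 83229.21744 = 109706.49275

£109706.49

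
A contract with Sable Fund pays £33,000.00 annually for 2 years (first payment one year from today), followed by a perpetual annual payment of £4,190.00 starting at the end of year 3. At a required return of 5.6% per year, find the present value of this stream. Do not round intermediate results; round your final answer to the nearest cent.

£127939.04

PV of 2-year annuity: £33,000.00 × [1 − (1+0.056)^−2] / 0.056 = 60842.80303
Perpetuity value at year 2: £4,190.00 / 0.056 = 74821.42857
PV of perpetuity: 74821.42857 / (1+0.056)^2 = 67096.23631
Total PV = 60842.80303 + 67096.23631 = 127939.03934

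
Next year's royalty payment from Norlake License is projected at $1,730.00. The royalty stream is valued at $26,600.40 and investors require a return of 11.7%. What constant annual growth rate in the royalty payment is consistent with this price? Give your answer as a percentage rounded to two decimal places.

P = D₁/(r−g) ⇒ g = r − D₁/P = 0.117 − $1,730.00/$26,600.40 = 0.051963

5.20%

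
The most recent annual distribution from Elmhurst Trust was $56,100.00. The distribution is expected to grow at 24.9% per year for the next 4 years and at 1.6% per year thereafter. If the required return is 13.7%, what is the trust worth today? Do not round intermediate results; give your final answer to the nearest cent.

D_1 = 70068.90000
D_2 = 87516.05610
D_3 = 109307.55407
D_4 = 136525.13503
Terminal value at year 4: TV = D_4×(1+g_2)/(r−g_2) = 138709.53719/0.121 = 1146359.81151
P_0 = D_1/(1+r)^1 + D_2/(1+r)^2 + D_3/(1+r)^3 + D_4/(1+r)^4 + TV/(1+r)^4
    = 61626.12137 + 67696.59243 + 74365.03425 + 81690.34985 + 685928.88802 = 971306.98593

$971306.99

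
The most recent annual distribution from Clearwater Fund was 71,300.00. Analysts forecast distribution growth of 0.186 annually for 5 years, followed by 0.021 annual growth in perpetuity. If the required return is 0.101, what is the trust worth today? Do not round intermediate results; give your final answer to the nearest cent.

D_1 = 84561.80000
D_2 = 100290.29480
D_3 = 118944.28963
D_4 = 141067.92750
D_5 = 167306.56202
Terminal value at year 5: TV = D_5×(1+g_2)/(r−g_2) = 170819.99982/0.08 = 2135249.99778
P_0 = D_1/(1+r)^1 + D_2/(1+r)^2 + D_3/(1+r)^3 + D_4/(1+r)^4 + D_5/(1+r)^5 + TV/(1+r)^5
    = 76804.54133 + 82734.04724 + 89121.32609 + 96001.71912 + 103413.29598 + 1319812.18991 = 1767887.11966

1767887.12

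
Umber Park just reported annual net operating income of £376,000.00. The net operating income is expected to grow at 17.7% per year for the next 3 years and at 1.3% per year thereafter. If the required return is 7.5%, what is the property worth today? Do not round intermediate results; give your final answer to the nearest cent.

D_1 = 442552.00000
D_2 = 520883.70400
D_3 = 613080.11961
Terminal value at year 3: TV = D_3×(1+g_2)/(r−g_2) = 621050.16116/0.062 = 10016938.08327
P_0 = D_1/(1+r)^1 + D_2/(1+r)^2 + D_3/(1+r)^3 + TV/(1+r)^3
    = 411676.27907 + 450737.65625 + 493505.32223 + 8063240.18425 = 9419159.44180

£9419159.44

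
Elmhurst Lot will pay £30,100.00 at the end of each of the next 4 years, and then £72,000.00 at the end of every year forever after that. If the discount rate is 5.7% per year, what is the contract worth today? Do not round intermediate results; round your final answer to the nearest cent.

PV of 4-year annuity: £30,100.00 × [1 − (1+0.057)^−4] / 0.057 = 105020.18391
Perpetuity value at year 4: £72,000.00 / 0.057 = 1263157.89474
PV of perpetuity: 1263157.89474 / (1+0.057)^4 = 1011946.82359
Total PV = 105020.18391 + 1011946.82359 = 1116967.00750

£1116967.01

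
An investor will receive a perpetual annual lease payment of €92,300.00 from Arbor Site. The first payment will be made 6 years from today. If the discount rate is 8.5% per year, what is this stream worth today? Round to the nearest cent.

€722161.09

Value at end of year 5: C / r = €92,300.00 / 0.085 = €1,085,882.3529
Discount to today: PV = €1,085,882.3529 / (1 + 0.085)^5 = €1,085,882.3529 / 1.503657 = €722,161.09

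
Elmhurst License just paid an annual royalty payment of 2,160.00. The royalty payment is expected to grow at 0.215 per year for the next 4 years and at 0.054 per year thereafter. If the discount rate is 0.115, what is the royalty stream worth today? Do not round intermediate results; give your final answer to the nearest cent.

63381.23

D_1 = 2624.40000
D_2 = 3188.64600
D_3 = 3874.20489
D_4 = 4707.15894
Terminal value at year 4: TV = D_4×(1+g_2)/(r−g_2) = 4961.34552/0.061 = 81333.53318
P_0 = D_1/(1+r)^1 + D_2/(1+r)^2 + D_3/(1+r)^3 + D_4/(1+r)^4 + TV/(1+r)^4
    = 2353.72197 + 2564.81811 + 2794.84664 + 3045.50554 + 52622.34156 = 63381.23383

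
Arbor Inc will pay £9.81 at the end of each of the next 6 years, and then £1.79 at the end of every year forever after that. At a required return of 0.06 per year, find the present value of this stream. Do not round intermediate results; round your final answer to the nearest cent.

PV of 6-year annuity: £9.81 × [1 − (1+0.06)^−6] / 0.06 = 48.23895
Perpetuity value at year 6: £1.79 / 0.06 = 29.83333
PV of perpetuity: 29.83333 / (1+0.06)^6 = 21.03132
Total PV = 48.23895 + 21.03132 = 69.27027

£69.27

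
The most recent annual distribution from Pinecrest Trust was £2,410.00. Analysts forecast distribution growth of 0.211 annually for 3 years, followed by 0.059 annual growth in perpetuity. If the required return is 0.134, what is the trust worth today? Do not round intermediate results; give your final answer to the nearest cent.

D_1 = 2918.51000
D_2 = 3534.31561
D_3 = 4280.05620
Terminal value at year 3: TV = D_3×(1+g_2)/(r−g_2) = 4532.57952/0.075 = 60434.39360
P_0 = D_1/(1+r)^1 + D_2/(1+r)^2 + D_3/(1+r)^3 + TV/(1+r)^3
    = 2573.64198 + 2748.39544 + 2935.01489 + 41442.41020 = 49699.46250

£49699.46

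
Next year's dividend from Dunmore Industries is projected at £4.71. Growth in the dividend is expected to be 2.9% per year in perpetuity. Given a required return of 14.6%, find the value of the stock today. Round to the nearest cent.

£40.26

Growing perpetuity: P = D₁ / (r − g) = £4.7100 / (0.146 − 0.029) = £40.26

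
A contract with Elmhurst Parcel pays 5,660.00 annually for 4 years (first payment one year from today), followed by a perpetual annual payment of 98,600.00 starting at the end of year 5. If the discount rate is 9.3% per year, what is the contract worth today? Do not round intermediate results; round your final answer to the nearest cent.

PV of 4-year annuity: 5,660.00 × [1 − (1+0.093)^−4] / 0.093 = 18216.71581
Perpetuity value at year 4: 98,600.00 / 0.093 = 1060215.05376
PV of perpetuity: 1060215.05376 / (1+0.093)^4 = 742870.85252
Total PV = 18216.71581 + 742870.85252 = 761087.56833

761087.57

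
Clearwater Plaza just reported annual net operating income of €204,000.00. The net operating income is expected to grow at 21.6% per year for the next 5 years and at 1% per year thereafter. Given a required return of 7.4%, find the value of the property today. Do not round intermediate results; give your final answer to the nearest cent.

D_1 = 248064.00000
D_2 = 301645.82400
D_3 = 366801.32198
D_4 = 446030.40753
D_5 = 542372.97556
Terminal value at year 5: TV = D_5×(1+g_2)/(r−g_2) = 547796.70532/0.064 = 8559323.52055
P_0 = D_1/(1+r)^1 + D_2/(1+r)^2 + D_3/(1+r)^3 + D_4/(1+r)^4 + D_5/(1+r)^5 + TV/(1+r)^5
    = 230972.06704 + 261510.27330 + 296086.11949 + 335233.44627 + 379556.67660 + 5989878.80254 = 7493237.38523

€7493237.39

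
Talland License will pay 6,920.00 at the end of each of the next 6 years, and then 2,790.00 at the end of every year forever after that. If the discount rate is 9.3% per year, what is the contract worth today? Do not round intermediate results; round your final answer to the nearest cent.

48362.30

PV of 6-year annuity: 6,920.00 × [1 − (1+0.093)^−6] / 0.093 = 30766.85044
Perpetuity value at year 6: 2,790.00 / 0.093 = 30000.00000
PV of perpetuity: 30000.00000 / (1+0.093)^6 = 17595.44614
Total PV = 30766.85044 + 17595.44614 = 48362.29657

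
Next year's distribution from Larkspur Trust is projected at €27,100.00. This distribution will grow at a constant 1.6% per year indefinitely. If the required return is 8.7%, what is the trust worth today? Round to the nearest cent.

€381690.14

Growing perpetuity: P = D₁ / (r − g) = €27,100.0000 / (0.087 − 0.016) = €381,690.14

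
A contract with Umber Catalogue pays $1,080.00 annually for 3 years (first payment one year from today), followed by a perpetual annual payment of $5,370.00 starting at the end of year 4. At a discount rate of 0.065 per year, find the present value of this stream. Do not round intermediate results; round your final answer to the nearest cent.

$71253.42

PV of 3-year annuity: $1,080.00 × [1 − (1+0.065)^−3] / 0.065 = 2860.35355
Perpetuity value at year 3: $5,370.00 / 0.065 = 82615.38462
PV of perpetuity: 82615.38462 / (1+0.065)^3 = 68393.07112
Total PV = 2860.35355 + 68393.07112 = 71253.42467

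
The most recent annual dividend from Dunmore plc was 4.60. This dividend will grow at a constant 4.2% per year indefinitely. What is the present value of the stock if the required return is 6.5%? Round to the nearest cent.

208.40

D₁ = D₀ × (1 + g) = 4.60 × 1.042 = 4.7932
Growing perpetuity: P = D₁ / (r − g) = 4.7932 / (0.065 − 0.042) = 208.40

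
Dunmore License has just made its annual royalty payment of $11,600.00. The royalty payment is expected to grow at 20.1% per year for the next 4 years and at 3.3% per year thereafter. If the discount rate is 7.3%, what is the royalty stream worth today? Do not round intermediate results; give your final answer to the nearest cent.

D_1 = 13931.60000
D_2 = 16731.85160
D_3 = 20094.95377
D_4 = 24134.03948
Terminal value at year 4: TV = D_4×(1+g_2)/(r−g_2) = 24930.46278/0.04 = 623261.56956
P_0 = D_1/(1+r)^1 + D_2/(1+r)^2 + D_3/(1+r)^3 + D_4/(1+r)^4 + TV/(1+r)^4
    = 12983.78378 + 14532.64150 + 16266.26508 + 18206.69559 + 470187.91357 = 532177.29953

$532177.30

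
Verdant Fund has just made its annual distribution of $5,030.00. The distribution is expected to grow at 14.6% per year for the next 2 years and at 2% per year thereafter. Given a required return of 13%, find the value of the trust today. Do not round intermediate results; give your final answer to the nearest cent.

D_1 = 5764.38000
D_2 = 6605.97948
Terminal value at year 2: TV = D_2×(1+g_2)/(r−g_2) = 6738.09907/0.11 = 61255.44609
P_0 = D_1/(1+r)^1 + D_2/(1+r)^2 + TV/(1+r)^2
    = 5101.22124 + 5173.45092 + 47971.99944 = 58246.67160

$58246.67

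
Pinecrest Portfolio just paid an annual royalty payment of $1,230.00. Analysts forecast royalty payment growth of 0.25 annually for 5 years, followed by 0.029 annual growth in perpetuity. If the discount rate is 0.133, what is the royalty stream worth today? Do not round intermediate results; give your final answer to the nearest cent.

$28231.17

D_1 = 1537.50000
D_2 = 1921.87500
D_3 = 2402.34375
D_4 = 3002.92969
D_5 = 3753.66211
Terminal value at year 5: TV = D_5×(1+g_2)/(r−g_2) = 3862.51831/0.104 = 37139.59914
P_0 = D_1/(1+r)^1 + D_2/(1+r)^2 + D_3/(1+r)^3 + D_4/(1+r)^4 + D_5/(1+r)^5 + TV/(1+r)^5
    = 1357.01677 + 1497.15001 + 1651.75420 + 1822.32370 + 2010.50717 + 19892.42194 = 28231.17381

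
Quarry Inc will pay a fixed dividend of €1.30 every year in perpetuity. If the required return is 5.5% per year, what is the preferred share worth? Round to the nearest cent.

€23.64

Level perpetuity: PV = C / r = €1.30 / 0.055 = €23.64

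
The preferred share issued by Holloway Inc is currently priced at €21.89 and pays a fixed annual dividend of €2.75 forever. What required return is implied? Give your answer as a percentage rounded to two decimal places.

P = C/r ⇒ r = C/P = €2.75/€21.89 = 0.125628

12.56%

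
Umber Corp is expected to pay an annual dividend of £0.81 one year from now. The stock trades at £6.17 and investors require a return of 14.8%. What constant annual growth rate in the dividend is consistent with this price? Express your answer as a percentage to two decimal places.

1.67%

P = D₁/(r−g) ⇒ g = r − D₁/P = 0.148 − £0.81/£6.17 = 0.016720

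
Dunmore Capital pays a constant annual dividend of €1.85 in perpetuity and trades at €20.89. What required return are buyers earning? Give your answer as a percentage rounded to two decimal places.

8.86%

P = C/r ⇒ r = C/P = €1.85/€20.89 = 0.088559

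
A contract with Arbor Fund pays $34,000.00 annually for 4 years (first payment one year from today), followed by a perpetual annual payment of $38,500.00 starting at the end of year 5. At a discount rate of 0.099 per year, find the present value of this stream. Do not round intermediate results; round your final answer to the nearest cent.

PV of 4-year annuity: $34,000.00 × [1 − (1+0.099)^−4] / 0.099 = 108009.14088
Perpetuity value at year 4: $38,500.00 / 0.099 = 388888.88889
PV of perpetuity: 388888.88889 / (1+0.099)^4 = 266584.42054
Total PV = 108009.14088 + 266584.42054 = 374593.56142

$374593.56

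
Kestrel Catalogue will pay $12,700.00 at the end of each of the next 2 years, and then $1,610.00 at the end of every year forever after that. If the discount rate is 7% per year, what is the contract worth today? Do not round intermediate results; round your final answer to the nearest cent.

$43050.92

PV of 2-year annuity: $12,700.00 × [1 − (1+0.07)^−2] / 0.07 = 22961.83073
Perpetuity value at year 2: $1,610.00 / 0.07 = 23000.00000
PV of perpetuity: 23000.00000 / (1+0.07)^2 = 20089.09075
Total PV = 22961.83073 + 20089.09075 = 43050.92148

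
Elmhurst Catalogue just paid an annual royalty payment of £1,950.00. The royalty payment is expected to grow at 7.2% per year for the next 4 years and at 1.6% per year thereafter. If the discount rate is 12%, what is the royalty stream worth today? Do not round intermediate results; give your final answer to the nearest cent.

£22987.63

D_1 = 2090.40000
D_2 = 2240.90880
D_3 = 2402.25423
D_4 = 2575.21654
Terminal value at year 4: TV = D_4×(1+g_2)/(r−g_2) = 2616.42000/0.104 = 25157.88464
P_0 = D_1/(1+r)^1 + D_2/(1+r)^2 + D_3/(1+r)^3 + D_4/(1+r)^4 + TV/(1+r)^4
    = 1866.42857 + 1786.43878 + 1709.87711 + 1636.59667 + 15988.29051 = 22987.63163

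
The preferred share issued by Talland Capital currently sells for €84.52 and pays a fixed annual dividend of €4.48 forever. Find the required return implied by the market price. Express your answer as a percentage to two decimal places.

P = C/r ⇒ r = C/P = €4.48/€84.52 = 0.053005

5.30%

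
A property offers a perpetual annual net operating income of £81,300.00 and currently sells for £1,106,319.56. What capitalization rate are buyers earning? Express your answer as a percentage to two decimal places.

P = C/r ⇒ r = C/P = £81,300.00/£1,106,319.56 = 0.073487

7.35%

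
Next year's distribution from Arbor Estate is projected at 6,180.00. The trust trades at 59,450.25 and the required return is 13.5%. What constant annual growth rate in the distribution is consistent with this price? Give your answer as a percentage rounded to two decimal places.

P = D₁/(r−g) ⇒ g = r − D₁/P = 0.135 − 6,180.00/59,450.25 = 0.031048

3.10%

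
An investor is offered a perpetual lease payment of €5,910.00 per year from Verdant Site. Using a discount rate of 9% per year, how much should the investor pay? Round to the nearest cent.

Level perpetuity: PV = C / r = €5,910.00 / 0.09 = €65,666.67

€65666.67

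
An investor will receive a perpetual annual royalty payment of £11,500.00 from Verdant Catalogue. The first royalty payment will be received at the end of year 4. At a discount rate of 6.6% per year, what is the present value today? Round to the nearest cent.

Value at end of year 3: C / r = £11,500.00 / 0.066 = £174,242.4242
Discount to today: PV = £174,242.4242 / (1 + 0.066)^3 = £174,242.4242 / 1.211355 = £143,840.87

£143840.87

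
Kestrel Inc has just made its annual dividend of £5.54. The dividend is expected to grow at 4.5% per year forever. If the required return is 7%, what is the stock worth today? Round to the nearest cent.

D₁ = D₀ × (1 + g) = £5.54 × 1.045 = £5.7893
Growing perpetuity: P = D₁ / (r − g) = £5.7893 / (0.07 − 0.045) = £231.57

£231.57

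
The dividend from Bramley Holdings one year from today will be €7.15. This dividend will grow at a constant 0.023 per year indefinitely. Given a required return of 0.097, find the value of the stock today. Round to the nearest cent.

€96.62

Growing perpetuity: P = D₁ / (r − g) = €7.1500 / (0.097 − 0.023) = €96.62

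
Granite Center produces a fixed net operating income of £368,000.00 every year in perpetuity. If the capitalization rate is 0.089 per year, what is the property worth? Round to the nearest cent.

Level perpetuity: PV = C / r = £368,000.00 / 0.089 = £4,134,831.46

£4134831.46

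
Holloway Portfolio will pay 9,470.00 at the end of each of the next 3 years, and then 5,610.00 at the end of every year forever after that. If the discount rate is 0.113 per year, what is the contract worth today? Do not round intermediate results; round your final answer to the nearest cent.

59029.76

PV of 3-year annuity: 9,470.00 × [1 − (1+0.113)^−3] / 0.113 = 23021.76232
Perpetuity value at year 3: 5,610.00 / 0.113 = 49646.01770
PV of perpetuity: 49646.01770 / (1+0.113)^3 = 36007.99377
Total PV = 23021.76232 + 36007.99377 = 59029.75609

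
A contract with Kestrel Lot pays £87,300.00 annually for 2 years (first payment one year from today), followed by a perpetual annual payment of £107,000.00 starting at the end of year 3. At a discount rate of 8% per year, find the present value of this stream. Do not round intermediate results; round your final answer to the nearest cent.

£1302369.68

PV of 2-year annuity: £87,300.00 × [1 − (1+0.08)^−2] / 0.08 = 155679.01235
Perpetuity value at year 2: £107,000.00 / 0.08 = 1337500.00000
PV of perpetuity: 1337500.00000 / (1+0.08)^2 = 1146690.67215
Total PV = 155679.01235 + 1146690.67215 = 1302369.68450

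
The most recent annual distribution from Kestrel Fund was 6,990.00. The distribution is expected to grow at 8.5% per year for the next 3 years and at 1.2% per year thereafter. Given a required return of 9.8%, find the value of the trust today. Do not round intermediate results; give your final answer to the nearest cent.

D_1 = 7584.15000
D_2 = 8228.80275
D_3 = 8928.25098
Terminal value at year 3: TV = D_3×(1+g_2)/(r−g_2) = 9035.39000/0.086 = 105062.67437
P_0 = D_1/(1+r)^1 + D_2/(1+r)^2 + D_3/(1+r)^3 + TV/(1+r)^3
    = 6907.24044 + 6825.46072 + 6744.64926 + 79367.26801 = 99844.61843

99844.62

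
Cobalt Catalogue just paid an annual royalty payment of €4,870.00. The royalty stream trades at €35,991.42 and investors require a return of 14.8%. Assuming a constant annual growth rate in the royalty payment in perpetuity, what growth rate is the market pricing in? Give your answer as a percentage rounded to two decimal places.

1.12%

P = D₀(1+g)/(r−g) ⇒ P(r−g) = D₀(1+g) ⇒ g(P+D₀) = P·r − D₀
g = (P·r − D₀)/(P + D₀) = (€35,991.42×0.148 − €4,870.00) / (€35,991.42 + €4,870.00) = 0.011178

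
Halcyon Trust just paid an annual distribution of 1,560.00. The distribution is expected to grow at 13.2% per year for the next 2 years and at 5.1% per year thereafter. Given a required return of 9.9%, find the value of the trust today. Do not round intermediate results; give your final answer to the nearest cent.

D_1 = 1765.92000
D_2 = 1999.02144
Terminal value at year 2: TV = D_2×(1+g_2)/(r−g_2) = 2100.97153/0.048 = 43770.24028
P_0 = D_1/(1+r)^1 + D_2/(1+r)^2 + TV/(1+r)^2
    = 1606.84258 + 1655.09172 + 36239.61255 = 39501.54686

39501.55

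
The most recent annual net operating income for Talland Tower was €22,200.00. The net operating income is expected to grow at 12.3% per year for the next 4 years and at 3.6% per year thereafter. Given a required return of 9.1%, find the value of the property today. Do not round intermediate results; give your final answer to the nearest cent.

€564934.42

D_1 = 24930.60000
D_2 = 27997.06380
D_3 = 31440.70265
D_4 = 35307.90907
Terminal value at year 4: TV = D_4×(1+g_2)/(r−g_2) = 36578.99380/0.055 = 665072.61454
P_0 = D_1/(1+r)^1 + D_2/(1+r)^2 + D_3/(1+r)^3 + D_4/(1+r)^4 + TV/(1+r)^4
    = 22851.14574 + 23521.39016 + 24211.29345 + 24921.43221 + 469429.15941 = 564934.42096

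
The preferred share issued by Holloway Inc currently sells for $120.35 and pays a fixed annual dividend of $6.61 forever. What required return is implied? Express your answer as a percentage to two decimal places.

5.49%

P = C/r ⇒ r = C/P = $6.61/$120.35 = 0.054923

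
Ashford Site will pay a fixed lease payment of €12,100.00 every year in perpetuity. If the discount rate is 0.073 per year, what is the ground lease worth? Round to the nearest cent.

Level perpetuity: PV = C / r = €12,100.00 / 0.073 = €165,753.42

€165753.42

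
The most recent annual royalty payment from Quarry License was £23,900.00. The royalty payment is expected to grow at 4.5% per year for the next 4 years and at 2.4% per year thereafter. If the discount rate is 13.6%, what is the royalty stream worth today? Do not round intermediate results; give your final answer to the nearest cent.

£234398.17

D_1 = 24975.50000
D_2 = 26099.39750
D_3 = 27273.87039
D_4 = 28501.19455
Terminal value at year 4: TV = D_4×(1+g_2)/(r−g_2) = 29185.22322/0.112 = 260582.35022
P_0 = D_1/(1+r)^1 + D_2/(1+r)^2 + D_3/(1+r)^3 + D_4/(1+r)^4 + TV/(1+r)^4
    = 21985.47535 + 20224.31491 + 18604.23335 + 17113.92945 + 156470.21208 = 234398.16514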